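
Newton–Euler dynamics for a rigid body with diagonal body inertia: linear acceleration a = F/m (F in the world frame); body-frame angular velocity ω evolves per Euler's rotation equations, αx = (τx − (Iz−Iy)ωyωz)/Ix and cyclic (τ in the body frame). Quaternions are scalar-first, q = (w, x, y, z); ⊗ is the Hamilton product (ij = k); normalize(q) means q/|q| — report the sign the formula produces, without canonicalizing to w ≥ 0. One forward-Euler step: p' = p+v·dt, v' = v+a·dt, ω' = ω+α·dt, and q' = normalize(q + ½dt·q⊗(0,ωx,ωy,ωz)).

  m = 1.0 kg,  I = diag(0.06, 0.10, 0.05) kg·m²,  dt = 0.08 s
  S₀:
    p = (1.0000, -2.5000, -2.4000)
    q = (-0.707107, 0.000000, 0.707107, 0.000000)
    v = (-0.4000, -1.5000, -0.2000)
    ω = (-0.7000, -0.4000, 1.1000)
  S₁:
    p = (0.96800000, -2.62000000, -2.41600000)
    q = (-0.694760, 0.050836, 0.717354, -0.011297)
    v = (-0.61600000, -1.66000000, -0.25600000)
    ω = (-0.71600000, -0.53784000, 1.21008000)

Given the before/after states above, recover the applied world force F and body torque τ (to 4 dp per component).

v₁ − v₀ = (-0.21600000, -0.16000000, -0.05600000)
m·(v₁−v₀)/dt = (-2.7000, -2.0000, -0.7000)
rate change Δω = (-0.01600000, -0.13784000, 0.11008000)
precession coupling = (0.0220, -0.0077, 0.0112)
I·α + gyro = (0.0100, -0.1800, 0.0800)

F = (-2.7000, -2.0000, -0.7000)
τ = (0.0100, -0.1800, 0.0800)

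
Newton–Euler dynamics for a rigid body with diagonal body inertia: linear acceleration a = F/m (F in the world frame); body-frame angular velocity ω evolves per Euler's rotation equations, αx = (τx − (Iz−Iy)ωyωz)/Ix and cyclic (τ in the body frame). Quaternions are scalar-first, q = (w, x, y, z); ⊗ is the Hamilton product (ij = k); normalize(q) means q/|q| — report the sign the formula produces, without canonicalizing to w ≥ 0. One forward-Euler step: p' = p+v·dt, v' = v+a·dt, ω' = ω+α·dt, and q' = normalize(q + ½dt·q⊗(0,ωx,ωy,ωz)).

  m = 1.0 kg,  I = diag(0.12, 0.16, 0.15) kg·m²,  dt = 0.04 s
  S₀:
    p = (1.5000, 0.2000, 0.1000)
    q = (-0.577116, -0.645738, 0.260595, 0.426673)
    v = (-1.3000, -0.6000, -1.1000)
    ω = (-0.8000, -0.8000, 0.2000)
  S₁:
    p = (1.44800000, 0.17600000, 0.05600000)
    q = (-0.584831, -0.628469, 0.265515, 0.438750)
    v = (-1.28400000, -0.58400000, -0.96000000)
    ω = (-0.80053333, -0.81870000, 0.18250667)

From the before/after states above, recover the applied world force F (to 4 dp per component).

F = (0.4000, 0.4000, 3.5000)

Δv = v₁−v₀ = (0.01600000, 0.01600000, 0.14000000)
applied force F = (0.4000, 0.4000, 3.5000)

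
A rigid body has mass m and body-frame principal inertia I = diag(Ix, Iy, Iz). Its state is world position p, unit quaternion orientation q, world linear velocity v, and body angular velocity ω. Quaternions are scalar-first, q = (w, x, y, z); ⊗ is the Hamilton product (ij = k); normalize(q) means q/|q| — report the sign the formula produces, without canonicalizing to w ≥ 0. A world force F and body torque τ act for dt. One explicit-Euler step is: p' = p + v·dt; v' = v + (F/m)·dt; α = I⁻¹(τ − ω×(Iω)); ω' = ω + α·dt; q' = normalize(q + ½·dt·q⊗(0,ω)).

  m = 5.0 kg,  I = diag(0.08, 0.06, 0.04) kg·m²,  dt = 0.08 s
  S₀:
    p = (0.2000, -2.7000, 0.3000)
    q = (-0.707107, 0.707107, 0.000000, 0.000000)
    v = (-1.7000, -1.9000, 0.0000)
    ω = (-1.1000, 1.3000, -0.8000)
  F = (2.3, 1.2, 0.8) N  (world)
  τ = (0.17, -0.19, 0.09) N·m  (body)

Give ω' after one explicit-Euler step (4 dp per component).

ω' = (-0.9508, 0.9997, -0.6772)

α = I⁻¹(τ − ω×Iω) = (1.8650, -3.7533, 1.5350)
new body rate ω' = (-0.9508, 0.9997, -0.6772)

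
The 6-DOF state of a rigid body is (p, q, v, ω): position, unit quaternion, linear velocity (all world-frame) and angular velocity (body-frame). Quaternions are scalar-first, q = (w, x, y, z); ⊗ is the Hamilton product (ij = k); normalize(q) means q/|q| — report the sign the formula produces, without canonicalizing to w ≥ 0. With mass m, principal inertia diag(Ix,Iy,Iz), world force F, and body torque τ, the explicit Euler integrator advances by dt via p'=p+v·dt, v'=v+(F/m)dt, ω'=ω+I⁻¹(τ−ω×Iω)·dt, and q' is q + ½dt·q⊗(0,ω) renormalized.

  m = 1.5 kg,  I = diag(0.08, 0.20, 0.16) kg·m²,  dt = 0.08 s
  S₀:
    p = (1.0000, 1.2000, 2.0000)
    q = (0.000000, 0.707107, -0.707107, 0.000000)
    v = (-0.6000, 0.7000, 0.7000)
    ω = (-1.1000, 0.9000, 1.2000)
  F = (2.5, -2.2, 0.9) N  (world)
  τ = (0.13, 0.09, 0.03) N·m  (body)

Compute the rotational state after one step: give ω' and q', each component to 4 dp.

precession coupling ω×(Iω) = (-0.0432, 0.1056, -0.1188)
(τ − ω×Iω)/I = (2.1650, -0.0780, 0.9300)
ω' = ω + α·dt = (-0.9268, 0.8938, 1.2744)
2q̇ = q⊗(0,ω) = (1.4142140, -0.8485284, -0.8485284, -0.1414214)
q' = normalize(q + ½dt·q⊗(0,ω)) = (0.0564, 0.6713, -0.7390, -0.0056)

ω' = (-0.9268, 0.8938, 1.2744)
q' = (0.0564, 0.6713, -0.7390, -0.0056)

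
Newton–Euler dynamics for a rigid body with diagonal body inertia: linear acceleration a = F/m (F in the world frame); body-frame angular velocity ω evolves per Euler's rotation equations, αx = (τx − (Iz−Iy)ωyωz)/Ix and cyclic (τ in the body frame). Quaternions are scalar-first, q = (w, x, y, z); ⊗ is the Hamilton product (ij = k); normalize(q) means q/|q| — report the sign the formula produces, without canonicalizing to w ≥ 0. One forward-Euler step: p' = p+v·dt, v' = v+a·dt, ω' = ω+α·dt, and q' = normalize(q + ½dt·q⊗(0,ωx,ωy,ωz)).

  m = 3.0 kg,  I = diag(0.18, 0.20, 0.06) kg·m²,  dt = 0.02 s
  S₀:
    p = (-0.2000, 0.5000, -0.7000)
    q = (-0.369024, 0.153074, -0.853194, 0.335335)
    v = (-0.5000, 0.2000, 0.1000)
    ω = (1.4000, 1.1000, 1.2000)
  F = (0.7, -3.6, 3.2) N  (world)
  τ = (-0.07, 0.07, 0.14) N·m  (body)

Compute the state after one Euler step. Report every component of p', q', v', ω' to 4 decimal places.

a = F/m = (0.2333, -1.2000, 1.0667)
p + v·dt = (-0.2100, 0.5040, -0.6980)
v + (F/m)dt = (-0.4953, 0.1760, 0.1213)
angular accel α = (0.6378, -0.6580, 1.8200)
ω' = ω + α·dt = (1.4128, 1.0868, 1.2364)
Hamilton product q⊗(0,ω) = (0.3218078, -1.9093349, -0.1201462, 0.9200242)
q' = normalize(q + ½dt·q⊗(0,ω)) = (-0.3657, 0.1339, -0.8542, 0.3445)

p' = (-0.2100, 0.5040, -0.6980)
q' = (-0.3657, 0.1339, -0.8542, 0.3445)
v' = (-0.4953, 0.1760, 0.1213)
ω' = (1.4128, 1.0868, 1.2364)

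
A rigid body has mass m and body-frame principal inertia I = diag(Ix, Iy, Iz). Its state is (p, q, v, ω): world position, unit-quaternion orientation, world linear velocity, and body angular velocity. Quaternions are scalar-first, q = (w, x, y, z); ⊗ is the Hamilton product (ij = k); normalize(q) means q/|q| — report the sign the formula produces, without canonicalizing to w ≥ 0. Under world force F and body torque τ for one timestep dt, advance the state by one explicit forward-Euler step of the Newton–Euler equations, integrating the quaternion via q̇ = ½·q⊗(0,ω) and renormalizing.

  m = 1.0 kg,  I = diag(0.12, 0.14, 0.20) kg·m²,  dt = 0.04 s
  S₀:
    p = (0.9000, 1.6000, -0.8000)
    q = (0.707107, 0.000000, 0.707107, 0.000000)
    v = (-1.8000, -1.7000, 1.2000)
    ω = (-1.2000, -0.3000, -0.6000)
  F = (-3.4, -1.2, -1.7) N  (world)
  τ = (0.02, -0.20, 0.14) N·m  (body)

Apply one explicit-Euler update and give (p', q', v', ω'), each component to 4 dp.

p' = (0.8280, 1.5320, -0.7520)
q' = (0.7111, -0.0254, 0.7026, 0.0085)
v' = (-1.9360, -1.7480, 1.1320)
ω' = (-1.1969, -0.3407, -0.5734)

angular accel α = (0.0767, -1.0171, 0.6640)
ω + α·dt = (-1.1969, -0.3407, -0.5734)
Hamilton product q⊗(0,ω) = (0.2121321, -1.2727926, -0.2121321, 0.4242642)
q' = normalize(q + ½dt·q⊗(0,ω)) = (0.7111, -0.0254, 0.7026, 0.0085)
a = F/m = (-3.4000, -1.2000, -1.7000)
new position p' = (0.8280, 1.5320, -0.7520)
new velocity v' = (-1.9360, -1.7480, 1.1320)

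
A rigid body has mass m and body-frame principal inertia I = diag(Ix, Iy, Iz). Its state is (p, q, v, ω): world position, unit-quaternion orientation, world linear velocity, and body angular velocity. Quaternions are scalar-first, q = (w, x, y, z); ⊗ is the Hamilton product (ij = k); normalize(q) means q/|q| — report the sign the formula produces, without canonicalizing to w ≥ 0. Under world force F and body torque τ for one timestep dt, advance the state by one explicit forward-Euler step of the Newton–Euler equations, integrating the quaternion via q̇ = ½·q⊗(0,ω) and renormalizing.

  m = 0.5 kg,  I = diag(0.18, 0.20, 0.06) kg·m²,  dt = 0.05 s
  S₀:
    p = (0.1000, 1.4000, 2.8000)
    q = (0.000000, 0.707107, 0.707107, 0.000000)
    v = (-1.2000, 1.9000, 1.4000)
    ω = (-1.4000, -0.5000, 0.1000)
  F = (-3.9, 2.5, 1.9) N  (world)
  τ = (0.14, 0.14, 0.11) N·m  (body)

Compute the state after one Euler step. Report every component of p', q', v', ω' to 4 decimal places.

p' = (0.0400, 1.4950, 2.8700)
q' = (0.0336, 0.7084, 0.7049, 0.0159)
v' = (-1.5900, 2.1500, 1.5900)
ω' = (-1.3631, -0.4608, 0.1800)

(τ − ω×Iω)/I = (0.7389, 0.7840, 1.6000)
new body rate ω' = (-1.3631, -0.4608, 0.1800)
Hamilton product q⊗(0,ω) = (1.3435033, 0.0707107, -0.0707107, 0.6363963)
q + ½dt·q⊗(0,ω), renormalized = (0.0336, 0.7084, 0.7049, 0.0159)
new position p' = (0.0400, 1.4950, 2.8700)
v + (F/m)dt = (-1.5900, 2.1500, 1.5900)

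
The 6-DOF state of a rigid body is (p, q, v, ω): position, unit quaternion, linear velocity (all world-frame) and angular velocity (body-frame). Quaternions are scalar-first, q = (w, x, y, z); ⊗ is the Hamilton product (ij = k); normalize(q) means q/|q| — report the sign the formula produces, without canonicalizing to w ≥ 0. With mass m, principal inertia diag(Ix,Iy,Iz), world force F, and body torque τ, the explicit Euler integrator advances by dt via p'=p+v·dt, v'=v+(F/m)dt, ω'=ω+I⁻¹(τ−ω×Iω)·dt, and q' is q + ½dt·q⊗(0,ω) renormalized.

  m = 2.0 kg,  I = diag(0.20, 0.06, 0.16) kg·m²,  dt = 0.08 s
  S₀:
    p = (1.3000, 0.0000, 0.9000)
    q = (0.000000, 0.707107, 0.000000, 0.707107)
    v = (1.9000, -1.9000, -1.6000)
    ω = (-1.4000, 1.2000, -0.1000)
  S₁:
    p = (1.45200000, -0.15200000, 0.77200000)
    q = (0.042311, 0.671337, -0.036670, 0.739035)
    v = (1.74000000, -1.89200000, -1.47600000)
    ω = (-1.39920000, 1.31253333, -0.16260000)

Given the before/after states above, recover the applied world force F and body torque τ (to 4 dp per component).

F = (-4.0000, 0.2000, 3.1000)
τ = (-0.0100, 0.0900, 0.1100)

v₁ − v₀ = (-0.16000000, 0.00800000, 0.12400000)
m·(v₁−v₀)/dt = (-4.0000, 0.2000, 3.1000)
rate change Δω = (0.00080000, 0.11253333, -0.06260000)
gyro term ω₀×Iω₀ = (-0.0120, 0.0056, 0.2352)
applied torque τ = (-0.0100, 0.0900, 0.1100)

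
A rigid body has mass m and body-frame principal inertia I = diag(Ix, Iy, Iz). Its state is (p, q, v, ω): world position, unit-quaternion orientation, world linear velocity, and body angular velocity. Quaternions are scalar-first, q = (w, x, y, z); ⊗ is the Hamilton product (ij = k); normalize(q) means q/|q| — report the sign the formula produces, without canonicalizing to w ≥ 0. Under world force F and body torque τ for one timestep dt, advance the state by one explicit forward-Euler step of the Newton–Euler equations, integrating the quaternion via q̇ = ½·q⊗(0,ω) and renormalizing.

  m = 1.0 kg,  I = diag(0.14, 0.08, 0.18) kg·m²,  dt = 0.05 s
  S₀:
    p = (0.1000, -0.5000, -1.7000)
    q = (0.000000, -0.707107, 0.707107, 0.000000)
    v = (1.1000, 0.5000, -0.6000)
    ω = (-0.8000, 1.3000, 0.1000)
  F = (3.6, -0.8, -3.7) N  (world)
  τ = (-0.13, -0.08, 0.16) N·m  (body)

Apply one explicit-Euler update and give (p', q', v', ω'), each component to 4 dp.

p' = (0.1550, -0.4750, -1.7300)
q' = (-0.0371, -0.7048, 0.7084, -0.0088)
v' = (1.2800, 0.4600, -0.7850)
ω' = (-0.8511, 1.2480, 0.1271)

a = F/m = (3.6000, -0.8000, -3.7000)
new position p' = (0.1550, -0.4750, -1.7300)
new velocity v' = (1.2800, 0.4600, -0.7850)
angular accel α = (-1.0214, -1.0400, 0.5422)
new body rate ω' = (-0.8511, 1.2480, 0.1271)
Hamilton product q⊗(0,ω) = (-1.4849247, 0.0707107, 0.0707107, -0.3535535)
q + ½dt·q⊗(0,ω), renormalized = (-0.0371, -0.7048, 0.7084, -0.0088)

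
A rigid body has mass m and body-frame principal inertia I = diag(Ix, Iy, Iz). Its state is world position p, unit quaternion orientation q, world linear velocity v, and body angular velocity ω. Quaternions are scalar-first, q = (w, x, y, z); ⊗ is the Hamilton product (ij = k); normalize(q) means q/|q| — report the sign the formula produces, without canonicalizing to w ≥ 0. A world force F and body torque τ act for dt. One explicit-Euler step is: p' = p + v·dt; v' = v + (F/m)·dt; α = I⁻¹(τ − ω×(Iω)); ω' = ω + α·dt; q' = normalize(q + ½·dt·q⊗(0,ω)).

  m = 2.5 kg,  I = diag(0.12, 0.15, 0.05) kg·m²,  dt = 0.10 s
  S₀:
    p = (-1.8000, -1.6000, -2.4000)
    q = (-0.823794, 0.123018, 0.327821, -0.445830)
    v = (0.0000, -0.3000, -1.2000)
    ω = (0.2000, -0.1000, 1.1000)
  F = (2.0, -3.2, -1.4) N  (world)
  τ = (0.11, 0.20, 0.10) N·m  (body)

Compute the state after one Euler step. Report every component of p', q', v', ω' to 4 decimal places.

gyro term ω×Iω = (0.0110, 0.0154, -0.0006)
(τ − ω×Iω)/I = (0.8250, 1.2307, 2.0120)
ω' = ω + α·dt = (0.2825, 0.0231, 1.3012)
Hamilton product q⊗(0,ω) = (0.4985915, 0.1512613, -0.1421064, -0.9840394)
q + ½dt·q⊗(0,ω), renormalized = (-0.7976, 0.1304, 0.3202, -0.4943)
p' = p + v·dt = (-1.8000, -1.6300, -2.5200)
new velocity v' = (0.0800, -0.4280, -1.2560)

p' = (-1.8000, -1.6300, -2.5200)
q' = (-0.7976, 0.1304, 0.3202, -0.4943)
v' = (0.0800, -0.4280, -1.2560)
ω' = (0.2825, 0.0231, 1.3012)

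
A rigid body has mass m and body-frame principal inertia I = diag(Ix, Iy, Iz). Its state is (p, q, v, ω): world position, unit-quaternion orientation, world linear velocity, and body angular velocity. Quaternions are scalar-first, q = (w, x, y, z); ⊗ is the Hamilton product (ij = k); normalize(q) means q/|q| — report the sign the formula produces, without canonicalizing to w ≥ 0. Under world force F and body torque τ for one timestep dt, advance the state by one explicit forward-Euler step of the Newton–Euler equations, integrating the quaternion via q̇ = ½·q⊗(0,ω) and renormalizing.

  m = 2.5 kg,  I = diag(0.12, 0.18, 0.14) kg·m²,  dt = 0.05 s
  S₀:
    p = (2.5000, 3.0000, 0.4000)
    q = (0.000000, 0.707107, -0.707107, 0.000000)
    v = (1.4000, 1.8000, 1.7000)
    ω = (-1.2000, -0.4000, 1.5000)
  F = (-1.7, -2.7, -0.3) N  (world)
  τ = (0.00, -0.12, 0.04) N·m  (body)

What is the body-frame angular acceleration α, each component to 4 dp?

α = (-0.2000, -0.8667, 0.0800)

precession coupling ω×(Iω) = (0.0240, 0.0360, 0.0288)
angular accel α = (-0.2000, -0.8667, 0.0800)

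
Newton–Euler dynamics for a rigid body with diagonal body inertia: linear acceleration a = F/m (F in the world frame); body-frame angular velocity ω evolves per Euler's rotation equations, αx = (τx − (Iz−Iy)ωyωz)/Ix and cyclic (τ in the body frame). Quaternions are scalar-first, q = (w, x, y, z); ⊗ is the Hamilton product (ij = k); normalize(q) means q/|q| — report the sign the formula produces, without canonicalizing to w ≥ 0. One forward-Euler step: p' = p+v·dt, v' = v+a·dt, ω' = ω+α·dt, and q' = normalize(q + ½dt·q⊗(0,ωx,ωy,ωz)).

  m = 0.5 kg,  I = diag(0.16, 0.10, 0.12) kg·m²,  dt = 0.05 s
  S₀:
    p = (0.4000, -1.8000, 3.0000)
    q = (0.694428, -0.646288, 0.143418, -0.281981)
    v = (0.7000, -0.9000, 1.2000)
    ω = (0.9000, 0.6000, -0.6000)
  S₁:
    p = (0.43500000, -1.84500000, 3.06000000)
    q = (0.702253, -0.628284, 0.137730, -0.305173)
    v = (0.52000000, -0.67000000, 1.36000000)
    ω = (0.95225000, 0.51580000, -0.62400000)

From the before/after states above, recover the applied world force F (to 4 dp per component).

F = (-1.8000, 2.3000, 1.6000)

v₁ − v₀ = (-0.18000000, 0.23000000, 0.16000000)
applied force F = (-1.8000, 2.3000, 1.6000)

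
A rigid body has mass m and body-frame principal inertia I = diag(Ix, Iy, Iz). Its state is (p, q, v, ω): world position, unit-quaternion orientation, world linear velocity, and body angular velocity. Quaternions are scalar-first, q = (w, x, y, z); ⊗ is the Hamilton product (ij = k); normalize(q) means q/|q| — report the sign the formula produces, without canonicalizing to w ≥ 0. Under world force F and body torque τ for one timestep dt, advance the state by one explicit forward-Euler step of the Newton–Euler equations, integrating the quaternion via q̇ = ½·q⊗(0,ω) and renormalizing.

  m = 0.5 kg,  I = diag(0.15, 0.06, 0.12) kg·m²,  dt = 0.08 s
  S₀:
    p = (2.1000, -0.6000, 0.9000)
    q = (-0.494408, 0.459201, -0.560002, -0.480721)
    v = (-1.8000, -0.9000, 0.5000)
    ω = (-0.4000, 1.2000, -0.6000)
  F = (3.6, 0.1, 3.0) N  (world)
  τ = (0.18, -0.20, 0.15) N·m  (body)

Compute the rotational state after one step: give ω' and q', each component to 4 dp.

ω' = (-0.2810, 0.9237, -0.5288)
q' = (-0.4710, 0.5028, -0.5641, -0.4551)

ω×(Iω) gyroscopic = (-0.0432, 0.0072, 0.0432)
(τ − ω×Iω)/I = (1.4880, -3.4533, 0.8900)
ω + α·dt = (-0.2810, 0.9237, -0.5288)
q⊗(0,ω) = (0.5672502, 1.1106296, -0.1254806, 0.6236852)
updated quaternion q' = (-0.4710, 0.5028, -0.5641, -0.4551)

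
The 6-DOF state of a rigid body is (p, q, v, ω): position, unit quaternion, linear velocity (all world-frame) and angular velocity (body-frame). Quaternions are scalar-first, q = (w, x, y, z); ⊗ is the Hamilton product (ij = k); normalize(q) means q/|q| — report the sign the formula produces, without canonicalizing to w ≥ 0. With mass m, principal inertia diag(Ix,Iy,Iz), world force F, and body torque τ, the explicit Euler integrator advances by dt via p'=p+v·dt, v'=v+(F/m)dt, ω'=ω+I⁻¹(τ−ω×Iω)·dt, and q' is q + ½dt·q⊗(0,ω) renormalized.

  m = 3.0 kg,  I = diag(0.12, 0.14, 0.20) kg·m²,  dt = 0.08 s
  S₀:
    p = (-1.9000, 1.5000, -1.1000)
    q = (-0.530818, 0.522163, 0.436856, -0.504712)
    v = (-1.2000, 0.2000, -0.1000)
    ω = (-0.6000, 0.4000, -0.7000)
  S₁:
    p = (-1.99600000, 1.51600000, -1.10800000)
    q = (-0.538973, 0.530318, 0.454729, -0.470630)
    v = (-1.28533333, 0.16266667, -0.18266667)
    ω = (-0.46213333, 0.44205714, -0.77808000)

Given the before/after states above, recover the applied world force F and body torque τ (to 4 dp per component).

F = (-3.2000, -1.4000, -3.1000)
τ = (0.1900, 0.0400, -0.2000)

rate change Δω = (0.13786667, 0.04205714, -0.07808000)
I·α + gyro = (0.1900, 0.0400, -0.2000)
v₁ − v₀ = (-0.08533333, -0.03733333, -0.08266667)
m·(v₁−v₀)/dt = (-3.2000, -1.4000, -3.1000)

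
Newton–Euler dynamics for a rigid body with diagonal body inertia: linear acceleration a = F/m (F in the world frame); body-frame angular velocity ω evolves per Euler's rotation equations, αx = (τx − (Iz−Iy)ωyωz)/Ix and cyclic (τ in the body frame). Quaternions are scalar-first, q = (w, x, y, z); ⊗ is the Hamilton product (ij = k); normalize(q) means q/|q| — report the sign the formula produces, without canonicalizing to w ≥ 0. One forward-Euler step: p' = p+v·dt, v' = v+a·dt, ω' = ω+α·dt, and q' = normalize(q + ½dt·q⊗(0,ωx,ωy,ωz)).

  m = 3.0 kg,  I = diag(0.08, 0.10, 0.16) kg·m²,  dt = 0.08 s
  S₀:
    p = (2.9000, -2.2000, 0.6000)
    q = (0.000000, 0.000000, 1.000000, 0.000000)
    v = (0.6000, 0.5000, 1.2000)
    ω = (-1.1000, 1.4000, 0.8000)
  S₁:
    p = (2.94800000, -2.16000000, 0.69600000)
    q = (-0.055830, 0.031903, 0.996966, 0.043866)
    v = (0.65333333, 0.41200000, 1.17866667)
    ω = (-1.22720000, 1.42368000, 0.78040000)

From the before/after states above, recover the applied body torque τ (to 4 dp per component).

τ = (-0.0600, 0.1000, -0.0700)

rate change Δω = (-0.12720000, 0.02368000, -0.01960000)
precession coupling = (0.0672, 0.0704, -0.0308)
τ = I·(Δω/dt) + ω₀×(Iω₀) = (-0.0600, 0.1000, -0.0700)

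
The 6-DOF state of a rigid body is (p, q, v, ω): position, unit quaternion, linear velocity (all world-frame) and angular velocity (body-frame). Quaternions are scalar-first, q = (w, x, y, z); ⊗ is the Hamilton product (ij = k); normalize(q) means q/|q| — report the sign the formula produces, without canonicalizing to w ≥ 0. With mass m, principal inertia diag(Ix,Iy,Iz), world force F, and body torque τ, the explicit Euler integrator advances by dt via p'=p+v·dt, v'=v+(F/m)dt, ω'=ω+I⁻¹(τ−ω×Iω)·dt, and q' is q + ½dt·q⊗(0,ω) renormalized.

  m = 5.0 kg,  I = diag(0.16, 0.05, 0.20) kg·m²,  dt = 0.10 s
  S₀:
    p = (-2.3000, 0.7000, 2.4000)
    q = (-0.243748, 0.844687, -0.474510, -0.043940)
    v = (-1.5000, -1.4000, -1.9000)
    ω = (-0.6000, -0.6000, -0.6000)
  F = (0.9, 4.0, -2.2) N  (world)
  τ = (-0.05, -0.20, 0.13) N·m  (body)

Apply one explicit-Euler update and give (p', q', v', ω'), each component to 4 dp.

precession coupling ω×(Iω) = (0.0540, -0.0144, -0.0396)
angular accel α = (-0.6500, -3.7120, 0.8480)
new body rate ω' = (-0.6650, -0.9712, -0.5152)
Hamilton product q⊗(0,ω) = (0.1957422, 0.4045908, 0.6794250, -0.6452694)
q' = normalize(q + ½dt·q⊗(0,ω)) = (-0.2336, 0.8638, -0.4399, -0.0761)
p' = p + v·dt = (-2.4500, 0.5600, 2.2100)
new velocity v' = (-1.4820, -1.3200, -1.9440)

p' = (-2.4500, 0.5600, 2.2100)
q' = (-0.2336, 0.8638, -0.4399, -0.0761)
v' = (-1.4820, -1.3200, -1.9440)
ω' = (-0.6650, -0.9712, -0.5152)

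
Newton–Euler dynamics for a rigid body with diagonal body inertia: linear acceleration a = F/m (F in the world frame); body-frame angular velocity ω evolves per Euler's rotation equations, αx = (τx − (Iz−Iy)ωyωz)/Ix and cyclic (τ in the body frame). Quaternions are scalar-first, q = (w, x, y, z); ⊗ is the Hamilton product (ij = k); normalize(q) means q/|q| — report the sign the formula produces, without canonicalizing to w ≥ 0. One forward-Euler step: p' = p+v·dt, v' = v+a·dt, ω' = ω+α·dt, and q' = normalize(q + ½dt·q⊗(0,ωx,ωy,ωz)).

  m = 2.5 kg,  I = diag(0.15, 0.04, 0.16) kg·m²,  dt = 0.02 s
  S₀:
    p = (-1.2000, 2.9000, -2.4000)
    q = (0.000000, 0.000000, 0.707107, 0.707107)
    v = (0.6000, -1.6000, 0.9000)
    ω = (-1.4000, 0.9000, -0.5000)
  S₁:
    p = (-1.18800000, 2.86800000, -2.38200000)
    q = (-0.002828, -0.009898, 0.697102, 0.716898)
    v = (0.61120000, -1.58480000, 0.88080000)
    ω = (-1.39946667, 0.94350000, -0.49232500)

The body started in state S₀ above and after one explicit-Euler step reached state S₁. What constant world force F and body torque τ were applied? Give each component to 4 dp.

F = (1.4000, 1.9000, -2.4000)
τ = (-0.0500, 0.0800, 0.2000)

ω₁ − ω₀ = (0.00053333, 0.04350000, 0.00767500)
gyro term ω₀×Iω₀ = (-0.0540, -0.0070, 0.1386)
I·α + gyro = (-0.0500, 0.0800, 0.2000)
v₁ − v₀ = (0.01120000, 0.01520000, -0.01920000)
applied force F = (1.4000, 1.9000, -2.4000)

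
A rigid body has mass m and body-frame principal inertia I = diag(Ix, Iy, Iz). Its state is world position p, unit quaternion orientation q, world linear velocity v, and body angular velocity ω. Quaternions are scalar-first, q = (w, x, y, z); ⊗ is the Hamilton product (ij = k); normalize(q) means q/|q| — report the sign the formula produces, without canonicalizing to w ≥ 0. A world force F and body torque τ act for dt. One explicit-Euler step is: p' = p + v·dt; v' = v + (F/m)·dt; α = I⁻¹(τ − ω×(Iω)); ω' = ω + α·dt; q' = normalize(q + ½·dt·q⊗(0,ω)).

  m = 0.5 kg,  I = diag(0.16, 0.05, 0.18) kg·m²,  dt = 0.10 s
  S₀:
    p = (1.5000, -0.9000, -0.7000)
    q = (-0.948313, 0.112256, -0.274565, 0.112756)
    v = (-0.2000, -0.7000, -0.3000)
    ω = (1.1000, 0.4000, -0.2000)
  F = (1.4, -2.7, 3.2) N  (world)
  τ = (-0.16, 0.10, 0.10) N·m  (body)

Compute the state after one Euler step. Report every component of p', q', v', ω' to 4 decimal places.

p + v·dt = (1.4800, -0.9700, -0.7300)
new velocity v' = (0.0800, -1.2400, 0.3400)
gyro term ω×Iω = (-0.0104, 0.0044, -0.0484)
α = I⁻¹(τ − ω×Iω) = (-0.9350, 1.9120, 0.8244)
ω' = ω + α·dt = (1.0065, 0.5912, -0.1176)
Hamilton product q⊗(0,ω) = (0.0088956, -1.0333337, -0.2328424, 0.5365865)
q' = normalize(q + ½dt·q⊗(0,ω)) = (-0.9462, 0.0605, -0.2857, 0.1393)

p' = (1.4800, -0.9700, -0.7300)
q' = (-0.9462, 0.0605, -0.2857, 0.1393)
v' = (0.0800, -1.2400, 0.3400)
ω' = (1.0065, 0.5912, -0.1176)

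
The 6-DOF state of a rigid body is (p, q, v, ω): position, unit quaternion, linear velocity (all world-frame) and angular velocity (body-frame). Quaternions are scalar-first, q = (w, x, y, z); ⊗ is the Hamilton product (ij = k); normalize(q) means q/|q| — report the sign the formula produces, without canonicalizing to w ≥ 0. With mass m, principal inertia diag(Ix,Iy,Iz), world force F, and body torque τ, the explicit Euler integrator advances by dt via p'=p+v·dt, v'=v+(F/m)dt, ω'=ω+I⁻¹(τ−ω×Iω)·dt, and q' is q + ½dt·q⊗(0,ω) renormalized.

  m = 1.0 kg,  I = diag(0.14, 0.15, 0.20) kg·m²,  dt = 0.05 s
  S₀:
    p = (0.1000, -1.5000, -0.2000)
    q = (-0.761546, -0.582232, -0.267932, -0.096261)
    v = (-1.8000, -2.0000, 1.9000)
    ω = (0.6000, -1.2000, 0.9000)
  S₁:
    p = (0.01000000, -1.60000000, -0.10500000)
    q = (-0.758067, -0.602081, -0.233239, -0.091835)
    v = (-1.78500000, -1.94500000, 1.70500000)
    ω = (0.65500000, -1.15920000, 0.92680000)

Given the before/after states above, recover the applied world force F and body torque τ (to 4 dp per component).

Δω = ω₁−ω₀ = (0.05500000, 0.04080000, 0.02680000)
τ = I·(Δω/dt) + ω₀×(Iω₀) = (0.1000, 0.0900, 0.1000)
Δv = v₁−v₀ = (0.01500000, 0.05500000, -0.19500000)
applied force F = (0.3000, 1.1000, -3.9000)

F = (0.3000, 1.1000, -3.9000)
τ = (0.1000, 0.0900, 0.1000)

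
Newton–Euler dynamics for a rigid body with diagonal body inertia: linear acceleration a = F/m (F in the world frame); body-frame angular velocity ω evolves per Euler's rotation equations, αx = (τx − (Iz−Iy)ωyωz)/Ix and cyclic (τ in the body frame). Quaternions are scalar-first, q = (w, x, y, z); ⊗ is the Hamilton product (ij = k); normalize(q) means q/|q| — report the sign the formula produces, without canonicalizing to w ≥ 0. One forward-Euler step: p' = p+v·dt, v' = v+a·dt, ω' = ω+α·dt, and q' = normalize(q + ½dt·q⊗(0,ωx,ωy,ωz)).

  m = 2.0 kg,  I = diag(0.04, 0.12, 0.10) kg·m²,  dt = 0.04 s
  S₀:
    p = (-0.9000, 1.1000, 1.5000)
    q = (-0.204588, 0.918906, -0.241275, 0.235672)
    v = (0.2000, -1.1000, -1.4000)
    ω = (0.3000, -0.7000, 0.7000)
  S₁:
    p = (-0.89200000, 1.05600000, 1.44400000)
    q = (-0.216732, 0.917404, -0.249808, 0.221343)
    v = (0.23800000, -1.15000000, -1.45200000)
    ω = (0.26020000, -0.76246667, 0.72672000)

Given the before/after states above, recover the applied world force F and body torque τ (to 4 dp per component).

F = (1.9000, -2.5000, -2.6000)
τ = (-0.0300, -0.2000, 0.0500)

Δω = ω₁−ω₀ = (-0.03980000, -0.06246667, 0.02672000)
precession coupling = (0.0098, -0.0126, -0.0168)
I·α + gyro = (-0.0300, -0.2000, 0.0500)
v₁ − v₀ = (0.03800000, -0.05000000, -0.05200000)
applied force F = (1.9000, -2.5000, -2.6000)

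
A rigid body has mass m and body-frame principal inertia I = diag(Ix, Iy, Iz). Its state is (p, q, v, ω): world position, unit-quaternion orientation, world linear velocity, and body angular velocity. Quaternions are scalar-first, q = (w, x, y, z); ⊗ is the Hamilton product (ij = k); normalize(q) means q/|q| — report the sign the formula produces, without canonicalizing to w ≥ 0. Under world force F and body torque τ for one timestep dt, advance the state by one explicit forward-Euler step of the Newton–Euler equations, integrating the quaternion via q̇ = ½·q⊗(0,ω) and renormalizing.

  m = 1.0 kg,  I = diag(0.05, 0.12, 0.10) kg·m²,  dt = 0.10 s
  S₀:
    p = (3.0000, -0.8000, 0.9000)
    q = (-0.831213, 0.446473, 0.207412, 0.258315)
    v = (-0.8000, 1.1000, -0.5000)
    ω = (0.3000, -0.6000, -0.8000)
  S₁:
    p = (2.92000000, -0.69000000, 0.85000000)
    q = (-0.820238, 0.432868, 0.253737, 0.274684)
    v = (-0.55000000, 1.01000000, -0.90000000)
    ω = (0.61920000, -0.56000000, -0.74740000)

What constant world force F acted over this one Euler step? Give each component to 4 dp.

velocity change Δv = (0.25000000, -0.09000000, -0.40000000)
m·(v₁−v₀)/dt = (2.5000, -0.9000, -4.0000)

F = (2.5000, -0.9000, -4.0000)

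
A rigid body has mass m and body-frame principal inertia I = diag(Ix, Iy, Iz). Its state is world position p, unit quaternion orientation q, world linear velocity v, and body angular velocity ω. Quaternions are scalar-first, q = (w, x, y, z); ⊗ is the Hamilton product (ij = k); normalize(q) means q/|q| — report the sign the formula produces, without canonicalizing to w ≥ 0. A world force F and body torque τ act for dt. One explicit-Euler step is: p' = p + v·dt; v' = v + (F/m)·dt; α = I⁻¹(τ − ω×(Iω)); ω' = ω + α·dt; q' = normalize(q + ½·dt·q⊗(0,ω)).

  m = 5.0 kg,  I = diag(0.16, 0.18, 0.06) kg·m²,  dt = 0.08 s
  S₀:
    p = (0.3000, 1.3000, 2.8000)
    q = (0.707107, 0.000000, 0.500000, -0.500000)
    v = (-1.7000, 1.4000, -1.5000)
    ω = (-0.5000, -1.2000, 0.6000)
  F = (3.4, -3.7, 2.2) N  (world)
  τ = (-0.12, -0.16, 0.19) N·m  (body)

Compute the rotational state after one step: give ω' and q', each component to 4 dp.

ω×(Iω) gyroscopic = (0.0864, -0.0300, 0.0120)
α = I⁻¹(τ − ω×Iω) = (-1.2900, -0.7222, 2.9667)
ω' = ω + α·dt = (-0.6032, -1.2578, 0.8373)
q⊗(0,ω) = (0.9000000, -0.6535535, -0.5985284, 0.6742642)
q + ½dt·q⊗(0,ω), renormalized = (0.7419, -0.0261, 0.4753, -0.4723)

ω' = (-0.6032, -1.2578, 0.8373)
q' = (0.7419, -0.0261, 0.4753, -0.4723)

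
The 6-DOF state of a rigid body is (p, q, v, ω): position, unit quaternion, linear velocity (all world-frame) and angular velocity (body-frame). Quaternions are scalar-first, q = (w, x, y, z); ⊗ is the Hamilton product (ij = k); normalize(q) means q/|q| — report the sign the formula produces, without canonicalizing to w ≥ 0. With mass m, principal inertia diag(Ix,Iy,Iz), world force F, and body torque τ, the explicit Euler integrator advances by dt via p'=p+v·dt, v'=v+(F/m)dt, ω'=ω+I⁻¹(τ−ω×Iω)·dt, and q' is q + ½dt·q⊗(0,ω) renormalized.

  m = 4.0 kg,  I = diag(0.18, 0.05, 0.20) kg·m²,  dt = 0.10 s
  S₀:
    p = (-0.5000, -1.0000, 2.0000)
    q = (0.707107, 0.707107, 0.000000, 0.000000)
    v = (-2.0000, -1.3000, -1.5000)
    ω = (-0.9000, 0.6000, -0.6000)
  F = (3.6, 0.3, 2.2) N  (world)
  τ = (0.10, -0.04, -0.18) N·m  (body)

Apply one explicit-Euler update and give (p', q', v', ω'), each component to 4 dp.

a = F/m = (0.9000, 0.0750, 0.5500)
p + v·dt = (-0.7000, -1.1300, 1.8500)
v' = v + a·dt = (-1.9100, -1.2925, -1.4450)
precession coupling ω×(Iω) = (-0.0540, -0.0108, 0.0702)
angular accel α = (0.8556, -0.5840, -1.2510)
new body rate ω' = (-0.8144, 0.5416, -0.7251)
2q̇ = q⊗(0,ω) = (0.6363963, -0.6363963, 0.8485284, 0.0000000)
q' = normalize(q + ½dt·q⊗(0,ω)) = (0.7375, 0.6740, 0.0423, 0.0000)

p' = (-0.7000, -1.1300, 1.8500)
q' = (0.7375, 0.6740, 0.0423, 0.0000)
v' = (-1.9100, -1.2925, -1.4450)
ω' = (-0.8144, 0.5416, -0.7251)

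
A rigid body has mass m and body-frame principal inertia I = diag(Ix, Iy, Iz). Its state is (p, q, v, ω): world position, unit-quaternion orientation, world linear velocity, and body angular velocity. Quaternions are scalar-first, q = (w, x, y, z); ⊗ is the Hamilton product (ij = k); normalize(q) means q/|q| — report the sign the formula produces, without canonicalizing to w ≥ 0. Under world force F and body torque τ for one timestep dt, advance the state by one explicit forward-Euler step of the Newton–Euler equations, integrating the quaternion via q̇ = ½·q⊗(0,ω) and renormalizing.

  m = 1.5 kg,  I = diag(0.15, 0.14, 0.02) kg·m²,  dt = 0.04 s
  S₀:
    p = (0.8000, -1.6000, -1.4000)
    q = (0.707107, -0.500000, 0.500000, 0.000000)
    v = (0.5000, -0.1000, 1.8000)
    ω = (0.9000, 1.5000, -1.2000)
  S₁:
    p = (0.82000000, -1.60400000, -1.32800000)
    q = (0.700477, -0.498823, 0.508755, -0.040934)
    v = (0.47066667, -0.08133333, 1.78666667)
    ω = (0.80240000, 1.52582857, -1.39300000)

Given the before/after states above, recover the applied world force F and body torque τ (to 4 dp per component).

F = (-1.1000, 0.7000, -0.5000)
τ = (-0.1500, -0.0500, -0.1100)

rate change Δω = (-0.09760000, 0.02582857, -0.19300000)
τ = I·(Δω/dt) + ω₀×(Iω₀) = (-0.1500, -0.0500, -0.1100)
Δv = v₁−v₀ = (-0.02933333, 0.01866667, -0.01333333)
applied force F = (-1.1000, 0.7000, -0.5000)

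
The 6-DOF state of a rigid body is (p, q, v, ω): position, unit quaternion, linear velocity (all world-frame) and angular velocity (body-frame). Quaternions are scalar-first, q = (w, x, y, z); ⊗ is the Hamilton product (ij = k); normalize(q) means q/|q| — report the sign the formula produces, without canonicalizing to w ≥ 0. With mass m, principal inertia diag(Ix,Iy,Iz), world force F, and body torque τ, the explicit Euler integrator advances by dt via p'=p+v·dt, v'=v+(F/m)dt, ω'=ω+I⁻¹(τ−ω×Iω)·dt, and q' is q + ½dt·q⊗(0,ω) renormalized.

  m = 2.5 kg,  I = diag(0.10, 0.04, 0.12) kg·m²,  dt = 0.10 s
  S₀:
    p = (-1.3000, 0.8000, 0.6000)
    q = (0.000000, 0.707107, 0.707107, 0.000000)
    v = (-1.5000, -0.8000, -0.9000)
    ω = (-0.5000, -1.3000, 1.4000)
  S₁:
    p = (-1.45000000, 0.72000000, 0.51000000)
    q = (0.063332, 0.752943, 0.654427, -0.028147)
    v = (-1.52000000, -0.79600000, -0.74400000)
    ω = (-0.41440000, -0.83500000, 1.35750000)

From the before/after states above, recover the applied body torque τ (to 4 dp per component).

τ = (-0.0600, 0.2000, -0.0900)

ω₁ − ω₀ = (0.08560000, 0.46500000, -0.04250000)
applied torque τ = (-0.0600, 0.2000, -0.0900)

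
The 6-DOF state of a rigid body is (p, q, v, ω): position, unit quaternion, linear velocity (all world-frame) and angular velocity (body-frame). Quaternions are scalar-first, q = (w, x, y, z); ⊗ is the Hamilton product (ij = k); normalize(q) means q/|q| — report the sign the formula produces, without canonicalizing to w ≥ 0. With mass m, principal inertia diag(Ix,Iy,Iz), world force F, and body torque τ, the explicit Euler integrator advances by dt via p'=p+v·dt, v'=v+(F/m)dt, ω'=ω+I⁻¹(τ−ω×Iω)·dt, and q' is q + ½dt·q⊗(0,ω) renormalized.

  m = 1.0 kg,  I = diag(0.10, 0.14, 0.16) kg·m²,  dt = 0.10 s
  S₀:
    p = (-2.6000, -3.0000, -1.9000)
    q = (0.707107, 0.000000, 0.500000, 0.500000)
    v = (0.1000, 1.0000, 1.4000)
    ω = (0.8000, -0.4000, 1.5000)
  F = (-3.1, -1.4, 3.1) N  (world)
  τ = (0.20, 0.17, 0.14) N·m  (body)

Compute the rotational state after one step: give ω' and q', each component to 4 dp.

ω' = (1.0120, -0.2271, 1.5955)
q' = (0.6770, 0.0755, 0.5039, 0.5310)

α = I⁻¹(τ − ω×Iω) = (2.1200, 1.7286, 0.9550)
ω + α·dt = (1.0120, -0.2271, 1.5955)
Hamilton product q⊗(0,ω) = (-0.5500000, 1.5156856, 0.1171572, 0.6606605)
updated quaternion q' = (0.6770, 0.0755, 0.5039, 0.5310)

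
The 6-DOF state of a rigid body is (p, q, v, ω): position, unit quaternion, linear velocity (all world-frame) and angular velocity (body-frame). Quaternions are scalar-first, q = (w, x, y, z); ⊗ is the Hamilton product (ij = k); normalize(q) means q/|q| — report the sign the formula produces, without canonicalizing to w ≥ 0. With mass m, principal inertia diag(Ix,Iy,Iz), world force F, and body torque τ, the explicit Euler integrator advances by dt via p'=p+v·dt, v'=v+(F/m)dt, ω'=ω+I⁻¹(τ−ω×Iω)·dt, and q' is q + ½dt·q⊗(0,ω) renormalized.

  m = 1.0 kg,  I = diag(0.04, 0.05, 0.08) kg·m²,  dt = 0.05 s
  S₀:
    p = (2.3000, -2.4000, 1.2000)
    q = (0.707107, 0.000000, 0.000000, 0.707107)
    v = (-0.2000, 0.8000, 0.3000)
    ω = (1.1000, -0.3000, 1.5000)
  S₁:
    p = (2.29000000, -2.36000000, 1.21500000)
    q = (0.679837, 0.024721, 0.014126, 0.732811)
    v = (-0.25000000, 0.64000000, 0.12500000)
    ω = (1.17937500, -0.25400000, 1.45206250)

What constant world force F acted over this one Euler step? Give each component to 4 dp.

F = (-1.0000, -3.2000, -3.5000)

Δv = v₁−v₀ = (-0.05000000, -0.16000000, -0.17500000)
m·(v₁−v₀)/dt = (-1.0000, -3.2000, -3.5000)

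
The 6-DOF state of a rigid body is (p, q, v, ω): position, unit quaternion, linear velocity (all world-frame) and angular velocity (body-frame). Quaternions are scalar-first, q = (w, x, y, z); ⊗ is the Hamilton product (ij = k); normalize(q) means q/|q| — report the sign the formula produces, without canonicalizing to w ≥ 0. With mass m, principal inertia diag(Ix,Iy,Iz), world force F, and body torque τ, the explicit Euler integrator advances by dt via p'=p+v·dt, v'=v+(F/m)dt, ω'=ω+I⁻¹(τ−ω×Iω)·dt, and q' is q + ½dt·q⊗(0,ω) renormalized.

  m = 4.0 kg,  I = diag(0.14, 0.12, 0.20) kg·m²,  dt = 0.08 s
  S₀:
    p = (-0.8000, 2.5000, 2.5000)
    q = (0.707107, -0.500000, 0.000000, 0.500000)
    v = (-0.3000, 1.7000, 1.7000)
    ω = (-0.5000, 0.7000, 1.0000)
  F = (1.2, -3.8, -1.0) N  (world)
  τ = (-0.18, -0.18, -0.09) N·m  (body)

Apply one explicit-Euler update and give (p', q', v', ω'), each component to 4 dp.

p' = (-0.8240, 2.6360, 2.6360)
q' = (0.6762, -0.5274, 0.0298, 0.5136)
v' = (-0.2760, 1.6240, 1.6800)
ω' = (-0.6349, 0.5600, 0.9612)

precession coupling ω×(Iω) = (0.0560, 0.0300, 0.0070)
angular accel α = (-1.6857, -1.7500, -0.4850)
ω + α·dt = (-0.6349, 0.5600, 0.9612)
2q̇ = q⊗(0,ω) = (-0.7500000, -0.7035535, 0.7449749, 0.3571070)
updated quaternion q' = (0.6762, -0.5274, 0.0298, 0.5136)
new position p' = (-0.8240, 2.6360, 2.6360)
new velocity v' = (-0.2760, 1.6240, 1.6800)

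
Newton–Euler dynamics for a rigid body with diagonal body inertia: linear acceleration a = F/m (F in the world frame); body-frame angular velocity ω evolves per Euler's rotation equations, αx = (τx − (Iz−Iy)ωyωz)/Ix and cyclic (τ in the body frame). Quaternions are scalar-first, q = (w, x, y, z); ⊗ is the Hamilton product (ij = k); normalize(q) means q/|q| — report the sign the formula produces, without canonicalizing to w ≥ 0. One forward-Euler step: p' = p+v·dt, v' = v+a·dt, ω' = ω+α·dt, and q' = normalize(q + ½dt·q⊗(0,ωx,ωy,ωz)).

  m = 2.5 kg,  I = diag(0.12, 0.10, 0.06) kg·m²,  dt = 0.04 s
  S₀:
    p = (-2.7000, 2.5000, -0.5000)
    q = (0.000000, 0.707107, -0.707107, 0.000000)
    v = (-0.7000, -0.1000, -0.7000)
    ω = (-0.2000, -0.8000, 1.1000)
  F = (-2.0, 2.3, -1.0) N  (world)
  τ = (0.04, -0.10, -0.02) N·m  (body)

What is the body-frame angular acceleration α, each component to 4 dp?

α = (0.0400, -0.8680, -0.2800)

precession coupling ω×(Iω) = (0.0352, -0.0132, -0.0032)
angular accel α = (0.0400, -0.8680, -0.2800)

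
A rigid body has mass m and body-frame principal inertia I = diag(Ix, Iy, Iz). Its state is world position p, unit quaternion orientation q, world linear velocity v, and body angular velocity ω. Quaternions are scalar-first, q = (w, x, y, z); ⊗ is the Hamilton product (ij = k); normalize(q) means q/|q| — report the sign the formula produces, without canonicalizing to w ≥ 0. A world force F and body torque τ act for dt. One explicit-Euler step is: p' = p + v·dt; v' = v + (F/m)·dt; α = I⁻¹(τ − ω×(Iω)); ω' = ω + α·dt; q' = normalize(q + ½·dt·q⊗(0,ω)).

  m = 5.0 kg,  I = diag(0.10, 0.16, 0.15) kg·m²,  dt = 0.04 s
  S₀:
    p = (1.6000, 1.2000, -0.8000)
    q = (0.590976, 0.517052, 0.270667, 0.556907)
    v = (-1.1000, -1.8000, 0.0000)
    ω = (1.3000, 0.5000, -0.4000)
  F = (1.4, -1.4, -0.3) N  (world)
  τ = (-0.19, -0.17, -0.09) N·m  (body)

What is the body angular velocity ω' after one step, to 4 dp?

α = I⁻¹(τ − ω×Iω) = (-1.9200, -1.2250, -0.8600)
ω' = ω + α·dt = (1.2232, 0.4510, -0.4344)

ω' = (1.2232, 0.4510, -0.4344)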